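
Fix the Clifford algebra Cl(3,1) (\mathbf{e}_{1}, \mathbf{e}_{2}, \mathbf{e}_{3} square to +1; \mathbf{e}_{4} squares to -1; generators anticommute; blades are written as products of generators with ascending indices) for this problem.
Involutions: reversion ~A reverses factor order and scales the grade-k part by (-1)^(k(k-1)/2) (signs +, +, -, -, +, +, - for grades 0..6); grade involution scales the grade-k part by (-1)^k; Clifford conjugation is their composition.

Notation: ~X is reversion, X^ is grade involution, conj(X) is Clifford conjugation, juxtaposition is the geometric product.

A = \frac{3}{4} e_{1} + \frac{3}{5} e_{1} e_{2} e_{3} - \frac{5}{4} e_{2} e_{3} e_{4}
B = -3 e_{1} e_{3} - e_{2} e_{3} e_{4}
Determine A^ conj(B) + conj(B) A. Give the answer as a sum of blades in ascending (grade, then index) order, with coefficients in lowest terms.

first term: -\frac{5}{4} - \frac{9}{5} e_{2} - \frac{9}{4} e_{3} - \frac{3}{5} e_{1} e_{4} + \frac{15}{4} e_{1} e_{2} e_{4} + \frac{3}{4} e_{1} e_{2} e_{3} e_{4}
second term: \frac{5}{4} + \frac{9}{5} e_{2} - \frac{9}{4} e_{3} - \frac{3}{5} e_{1} e_{4} + \frac{15}{4} e_{1} e_{2} e_{4} + \frac{3}{4} e_{1} e_{2} e_{3} e_{4}
Answer: -\frac{9}{2} e_{3} - \frac{6}{5} e_{1} e_{4} + \frac{15}{2} e_{1} e_{2} e_{4} + \frac{3}{2} e_{1} e_{2} e_{3} e_{4}


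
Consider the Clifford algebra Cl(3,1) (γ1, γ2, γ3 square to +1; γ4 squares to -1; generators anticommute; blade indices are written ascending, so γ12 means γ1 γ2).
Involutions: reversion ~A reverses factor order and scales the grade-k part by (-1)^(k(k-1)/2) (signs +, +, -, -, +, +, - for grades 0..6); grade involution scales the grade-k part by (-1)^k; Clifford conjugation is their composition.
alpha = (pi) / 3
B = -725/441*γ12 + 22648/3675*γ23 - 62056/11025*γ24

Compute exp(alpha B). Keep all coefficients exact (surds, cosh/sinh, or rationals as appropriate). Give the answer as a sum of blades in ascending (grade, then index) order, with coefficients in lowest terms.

B^2 term by term: the squares give (-725/441)^2*(γ12)^2 + (22648/3675)^2*(γ23)^2 + (-62056/11025)^2*(γ24)^2 = 525625/194481*(-1) + 512931904/13505625*(-1) + 3850947136/121550625*(+1) = -9 (each basis 2-blade squares to minus the product of its generators' squares); cross terms between blades sharing an index anticommute and cancel. So B^2 = -9.
B^2 = -9 — since the square is negative, the closed form is circular: l = 3, alpha*l = pi, so exp(alpha B) = cos(pi) + (sin(pi)/3)*B = -1 + (0)*B.
Answer: -1


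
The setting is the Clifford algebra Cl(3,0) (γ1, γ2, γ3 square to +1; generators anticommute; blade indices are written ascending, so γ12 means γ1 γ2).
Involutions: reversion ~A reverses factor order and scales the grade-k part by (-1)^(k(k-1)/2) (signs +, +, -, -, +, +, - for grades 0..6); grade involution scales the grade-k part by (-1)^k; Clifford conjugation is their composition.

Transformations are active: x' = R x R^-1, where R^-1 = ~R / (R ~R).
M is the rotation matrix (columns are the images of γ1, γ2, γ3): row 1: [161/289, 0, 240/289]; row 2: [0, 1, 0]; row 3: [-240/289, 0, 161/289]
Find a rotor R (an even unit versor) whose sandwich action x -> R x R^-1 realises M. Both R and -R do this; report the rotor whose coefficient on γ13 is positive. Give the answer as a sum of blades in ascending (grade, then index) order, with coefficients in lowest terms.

Method: write R = a + b12*γ12 + b13*γ13 + b23*γ23 with a^2 + b12^2 + b13^2 + b23^2 = 1 (so R^-1 = ~R). Expanding the columns R e_j ~R gives tr M = 4a^2 - 1 and, from the antisymmetric part, M21 - M12 = -4a*b12, M13 - M31 = 4a*b13, M32 - M23 = -4a*b23.
Here tr M = 611/289, so a^2 = (1 + tr M)/4 = 225/289 and a = ±15/17. Taking a = 15/17: M21 - M12 = 0, M13 - M31 = 480/289, M32 - M23 = 0, giving b12 = 0, b13 = 8/17, b23 = 0, i.e. R = 15/17 + 8/17*γ13.
Its γ13 coefficient is already positive.
Answer: 15/17 + 8/17*γ13. Sheet selection: the two-to-one cover makes ±R indistinguishable at the matrix level (trace 611/289), so uniqueness comes from the required sign on γ13.


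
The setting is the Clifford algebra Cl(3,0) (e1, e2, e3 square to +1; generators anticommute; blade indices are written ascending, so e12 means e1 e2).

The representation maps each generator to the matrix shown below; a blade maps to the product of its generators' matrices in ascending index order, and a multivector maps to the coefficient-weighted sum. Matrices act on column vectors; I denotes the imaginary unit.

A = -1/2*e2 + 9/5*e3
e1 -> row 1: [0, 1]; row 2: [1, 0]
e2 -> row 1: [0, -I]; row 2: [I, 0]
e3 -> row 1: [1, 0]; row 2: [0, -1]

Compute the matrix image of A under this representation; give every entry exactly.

M = (-1/2)*rho(e2) + (9/5)*rho(e3), summed entrywise:
Answer: row 1: [9/5, I/2]; row 2: [-I/2, -9/5]


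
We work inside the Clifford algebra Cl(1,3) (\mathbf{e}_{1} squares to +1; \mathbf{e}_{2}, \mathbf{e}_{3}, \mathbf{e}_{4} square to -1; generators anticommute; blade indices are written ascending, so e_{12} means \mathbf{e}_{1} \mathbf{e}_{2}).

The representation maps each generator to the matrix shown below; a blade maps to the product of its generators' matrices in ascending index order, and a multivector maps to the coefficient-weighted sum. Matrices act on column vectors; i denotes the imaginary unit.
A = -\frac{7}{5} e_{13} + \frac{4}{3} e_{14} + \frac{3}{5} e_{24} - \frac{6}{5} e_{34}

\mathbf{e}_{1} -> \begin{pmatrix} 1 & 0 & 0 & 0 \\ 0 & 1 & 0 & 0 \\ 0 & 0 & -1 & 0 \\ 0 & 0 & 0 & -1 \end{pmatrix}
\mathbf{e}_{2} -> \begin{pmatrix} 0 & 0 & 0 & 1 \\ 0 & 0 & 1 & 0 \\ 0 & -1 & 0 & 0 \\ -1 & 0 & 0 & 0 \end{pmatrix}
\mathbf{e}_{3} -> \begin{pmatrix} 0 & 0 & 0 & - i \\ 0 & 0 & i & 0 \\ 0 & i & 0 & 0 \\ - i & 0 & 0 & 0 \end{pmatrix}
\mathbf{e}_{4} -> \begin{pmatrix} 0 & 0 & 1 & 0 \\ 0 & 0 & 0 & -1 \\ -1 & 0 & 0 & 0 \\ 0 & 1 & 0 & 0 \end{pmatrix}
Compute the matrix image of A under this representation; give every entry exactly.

Bivector images (products of the table entries): rho(e_{13}) = rho(\mathbf{e}_{1})rho(\mathbf{e}_{3}) = \begin{pmatrix} 0 & 0 & 0 & - i \\ 0 & 0 & i & 0 \\ 0 & - i & 0 & 0 \\ i & 0 & 0 & 0 \end{pmatrix}; rho(e_{14}) = rho(\mathbf{e}_{1})rho(\mathbf{e}_{4}) = \begin{pmatrix} 0 & 0 & 1 & 0 \\ 0 & 0 & 0 & -1 \\ 1 & 0 & 0 & 0 \\ 0 & -1 & 0 & 0 \end{pmatrix}; rho(e_{24}) = rho(\mathbf{e}_{2})rho(\mathbf{e}_{4}) = \begin{pmatrix} 0 & 1 & 0 & 0 \\ -1 & 0 & 0 & 0 \\ 0 & 0 & 0 & 1 \\ 0 & 0 & -1 & 0 \end{pmatrix}; rho(e_{34}) = rho(\mathbf{e}_{3})rho(\mathbf{e}_{4}) = \begin{pmatrix} 0 & - i & 0 & 0 \\ - i & 0 & 0 & 0 \\ 0 & 0 & 0 & - i \\ 0 & 0 & - i & 0 \end{pmatrix}.
M = (-\frac{7}{5})*rho(e_{13}) + (\frac{4}{3})*rho(e_{14}) + (\frac{3}{5})*rho(e_{24}) + (-\frac{6}{5})*rho(e_{34}), summed entrywise:
Answer: \begin{pmatrix} 0 & \frac{3}{5} + \frac{6 i}{5} & \frac{4}{3} & \frac{7 i}{5} \\ - \frac{3}{5} + \frac{6 i}{5} & 0 & - \frac{7 i}{5} & - \frac{4}{3} \\ \frac{4}{3} & \frac{7 i}{5} & 0 & \frac{3}{5} + \frac{6 i}{5} \\ - \frac{7 i}{5} & - \frac{4}{3} & - \frac{3}{5} + \frac{6 i}{5} & 0 \end{pmatrix}


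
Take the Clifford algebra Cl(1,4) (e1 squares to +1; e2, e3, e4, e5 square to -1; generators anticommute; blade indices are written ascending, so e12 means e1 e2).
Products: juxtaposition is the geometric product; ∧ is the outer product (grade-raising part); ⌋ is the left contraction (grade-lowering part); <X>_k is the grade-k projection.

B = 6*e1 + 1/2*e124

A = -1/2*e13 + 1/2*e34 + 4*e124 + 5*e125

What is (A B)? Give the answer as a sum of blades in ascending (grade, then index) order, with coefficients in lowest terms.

step 1: -2 + 3*e3 + 24*e24 + 30*e25 - 5/2*e45 - 1/4*e123 + 3*e134 - 1/4*e234
Answer: -2 + 3*e3 + 24*e24 + 30*e25 - 5/2*e45 - 1/4*e123 + 3*e134 - 1/4*e234


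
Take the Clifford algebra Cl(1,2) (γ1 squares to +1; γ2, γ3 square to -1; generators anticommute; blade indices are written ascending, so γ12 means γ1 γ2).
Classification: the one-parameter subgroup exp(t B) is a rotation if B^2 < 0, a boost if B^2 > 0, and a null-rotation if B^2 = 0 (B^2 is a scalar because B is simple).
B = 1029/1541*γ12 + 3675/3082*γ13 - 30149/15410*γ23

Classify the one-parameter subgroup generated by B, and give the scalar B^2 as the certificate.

B^2 term by term: the squares give (1029/1541)^2*(γ12)^2 + (3675/3082)^2*(γ13)^2 + (-30149/15410)^2*(γ23)^2 = 1058841/2374681*(+1) + 13505625/9498724*(+1) + 908962201/237468100*(-1) = -49/25 (each basis 2-blade squares to minus the product of its generators' squares); cross terms between blades sharing an index anticommute and cancel. So B^2 = -49/25.
Answer: rotation, certificate B^2 = -49/25. The scalar -49/25 is the complete invariant here: its sign names the subgroup type.


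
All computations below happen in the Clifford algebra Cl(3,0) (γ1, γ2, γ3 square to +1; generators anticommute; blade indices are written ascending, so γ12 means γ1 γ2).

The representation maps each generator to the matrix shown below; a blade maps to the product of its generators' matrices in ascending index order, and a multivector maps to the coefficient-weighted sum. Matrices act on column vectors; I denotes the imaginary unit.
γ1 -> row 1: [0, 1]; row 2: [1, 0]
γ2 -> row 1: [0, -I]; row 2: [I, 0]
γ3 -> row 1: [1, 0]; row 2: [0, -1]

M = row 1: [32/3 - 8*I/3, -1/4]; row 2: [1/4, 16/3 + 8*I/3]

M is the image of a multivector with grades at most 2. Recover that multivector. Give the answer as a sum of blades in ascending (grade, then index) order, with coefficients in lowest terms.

Method: 1, rho(γ1), rho(γ2), rho(γ3) form a trace-orthogonal basis of the 2x2 complex matrices (tr(X Y) = 2 if X = Y, else 0), so M = m0*1 + m1*rho(γ1) + m2*rho(γ2) + m3*rho(γ3) with m0 = tr(M)/2 = 8, m1 = tr(M rho(γ1))/2 = 0, m2 = tr(M rho(γ2))/2 = -I/4, m3 = tr(M rho(γ3))/2 = 8/3 - 8*I/3.
Multiplying table entries, the bivector images are rho(γ12) = I*rho(γ3), rho(γ13) = -I*rho(γ2), rho(γ23) = I*rho(γ1); with real blade coefficients the real parts of m0..m3 are the coefficients of 1, γ1, γ2, γ3 and the imaginary parts give the bivectors (γ23: Im m1, γ13: -Im m2, γ12: Im m3).
Answer: 8 + 8/3*γ3 - 8/3*γ12 + 1/4*γ13


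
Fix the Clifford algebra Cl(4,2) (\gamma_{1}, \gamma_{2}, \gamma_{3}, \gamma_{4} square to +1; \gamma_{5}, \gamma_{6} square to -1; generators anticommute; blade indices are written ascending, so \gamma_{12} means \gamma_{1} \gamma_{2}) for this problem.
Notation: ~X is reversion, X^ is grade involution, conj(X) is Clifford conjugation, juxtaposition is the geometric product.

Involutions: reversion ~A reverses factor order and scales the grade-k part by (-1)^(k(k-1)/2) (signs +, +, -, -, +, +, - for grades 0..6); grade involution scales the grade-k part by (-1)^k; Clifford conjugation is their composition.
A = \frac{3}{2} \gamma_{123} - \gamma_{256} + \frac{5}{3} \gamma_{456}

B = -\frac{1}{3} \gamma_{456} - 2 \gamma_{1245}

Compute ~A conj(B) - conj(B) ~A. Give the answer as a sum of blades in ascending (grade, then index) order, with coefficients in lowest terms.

first term: -\frac{5}{9} + \frac{1}{3} \gamma_{24} + \frac{10}{3} \gamma_{126} + 2 \gamma_{146} - 3 \gamma_{345} + \frac{1}{2} \gamma_{123456}
second term: -\frac{5}{9} - \frac{1}{3} \gamma_{24} + \frac{10}{3} \gamma_{126} + 2 \gamma_{146} - 3 \gamma_{345} - \frac{1}{2} \gamma_{123456}
Answer: \frac{2}{3} \gamma_{24} + \gamma_{123456}


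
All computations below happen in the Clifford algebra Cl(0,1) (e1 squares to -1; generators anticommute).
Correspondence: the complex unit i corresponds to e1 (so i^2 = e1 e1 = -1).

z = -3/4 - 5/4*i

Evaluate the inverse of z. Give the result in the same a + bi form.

In blades: z = -3/4 - 5/4*e1.
With qbar = -3/4 + 5/4*e1 (scalar fixed, mapped units negated), z qbar = 17/8 (the sum of squared coefficients), so z^-1 = qbar / (17/8) = -6/17 + 10/17*e1; translating back:
Answer: -6/17 + 10/17*i


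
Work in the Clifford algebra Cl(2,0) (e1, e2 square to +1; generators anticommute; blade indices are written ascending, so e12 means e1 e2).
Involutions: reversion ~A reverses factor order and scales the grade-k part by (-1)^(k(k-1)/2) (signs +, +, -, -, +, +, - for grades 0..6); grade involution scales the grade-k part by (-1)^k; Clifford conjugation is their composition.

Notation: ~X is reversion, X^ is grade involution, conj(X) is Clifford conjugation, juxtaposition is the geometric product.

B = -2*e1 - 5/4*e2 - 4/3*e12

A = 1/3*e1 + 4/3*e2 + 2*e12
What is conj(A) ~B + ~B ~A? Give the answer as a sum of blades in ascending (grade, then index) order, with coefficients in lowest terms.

first term: 5 + 77/18*e1 - 40/9*e2 - 9/4*e12
second term: 1/3 - 13/18*e1 + 32/9*e2 - 9/4*e12
Answer: 16/3 + 32/9*e1 - 8/9*e2 - 9/2*e12


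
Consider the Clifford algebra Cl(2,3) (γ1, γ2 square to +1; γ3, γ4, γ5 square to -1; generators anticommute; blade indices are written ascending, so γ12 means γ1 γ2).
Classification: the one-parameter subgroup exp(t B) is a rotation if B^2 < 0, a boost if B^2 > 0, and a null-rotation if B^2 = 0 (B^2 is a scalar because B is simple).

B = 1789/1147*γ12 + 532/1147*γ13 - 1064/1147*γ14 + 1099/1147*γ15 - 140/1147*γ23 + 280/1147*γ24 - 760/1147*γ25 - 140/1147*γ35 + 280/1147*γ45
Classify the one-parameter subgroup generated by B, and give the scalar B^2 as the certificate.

B^2 term by term: the squares give (1789/1147)^2*(γ12)^2 + (532/1147)^2*(γ13)^2 + (-1064/1147)^2*(γ14)^2 + (1099/1147)^2*(γ15)^2 + (-140/1147)^2*(γ23)^2 + (280/1147)^2*(γ24)^2 + (-760/1147)^2*(γ25)^2 + (-140/1147)^2*(γ35)^2 + (280/1147)^2*(γ45)^2 = 3200521/1315609*(-1) + 283024/1315609*(+1) + 1132096/1315609*(+1) + 1207801/1315609*(+1) + 19600/1315609*(+1) + 78400/1315609*(+1) + 577600/1315609*(+1) + 19600/1315609*(-1) + 78400/1315609*(-1) = 0 (each basis 2-blade squares to minus the product of its generators' squares); cross terms between blades sharing an index anticommute and cancel; the commuting (index-disjoint) pairs give grade-4 terms 2*c*c'*(blade product), which cancel blade by blade — γ1234: -297920/1315609 + 297920/1315609 = 0; γ1235: -500920/1315609 + 808640/1315609 - 307720/1315609 = 0; γ1245: 1001840/1315609 - 1617280/1315609 + 615440/1315609 = 0; γ1345: 297920/1315609 - 297920/1315609 = 0; γ2345: -78400/1315609 + 78400/1315609 = 0 — confirming B is simple. So B^2 = 0.
Answer: null-rotation, certificate B^2 = 0. Check the certificate: B^2 = 0, and that sign is decisive whatever form B takes.


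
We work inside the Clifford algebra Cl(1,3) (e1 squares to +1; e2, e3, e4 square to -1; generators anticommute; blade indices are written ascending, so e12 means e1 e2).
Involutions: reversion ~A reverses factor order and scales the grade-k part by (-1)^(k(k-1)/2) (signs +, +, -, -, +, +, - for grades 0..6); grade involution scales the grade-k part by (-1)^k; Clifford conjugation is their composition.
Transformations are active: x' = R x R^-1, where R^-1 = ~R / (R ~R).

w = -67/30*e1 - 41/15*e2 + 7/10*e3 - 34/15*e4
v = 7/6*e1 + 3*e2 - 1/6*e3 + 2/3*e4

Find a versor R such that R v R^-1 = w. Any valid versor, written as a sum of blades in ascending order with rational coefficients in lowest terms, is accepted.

Key observation: q(v) = q(w) = -73/9 (sandwiches preserve the norm), so R = v + w = -16/15*e1 + 4/15*e2 + 8/15*e3 - 8/5*e4 works whenever it is invertible — the component of v along it is kept and (v - w)/2 reverses, sending v to w.
Answer: -16/15*e1 + 4/15*e2 + 8/15*e3 - 8/5*e4


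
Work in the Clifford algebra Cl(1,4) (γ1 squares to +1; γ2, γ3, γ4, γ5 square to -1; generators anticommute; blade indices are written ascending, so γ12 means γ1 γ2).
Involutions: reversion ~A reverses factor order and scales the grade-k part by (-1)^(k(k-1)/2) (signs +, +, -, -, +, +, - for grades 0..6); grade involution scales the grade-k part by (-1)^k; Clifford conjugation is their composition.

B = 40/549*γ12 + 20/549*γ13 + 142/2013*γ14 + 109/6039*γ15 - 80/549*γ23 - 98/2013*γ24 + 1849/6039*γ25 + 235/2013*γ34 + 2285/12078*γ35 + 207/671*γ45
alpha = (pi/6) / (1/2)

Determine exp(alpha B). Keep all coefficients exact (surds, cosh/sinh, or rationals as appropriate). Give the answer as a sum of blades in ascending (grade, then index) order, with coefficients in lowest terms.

B^2 term by term: the squares give (40/549)^2*(γ12)^2 + (20/549)^2*(γ13)^2 + (142/2013)^2*(γ14)^2 + (109/6039)^2*(γ15)^2 + (-80/549)^2*(γ23)^2 + (-98/2013)^2*(γ24)^2 + (1849/6039)^2*(γ25)^2 + (235/2013)^2*(γ34)^2 + (2285/12078)^2*(γ35)^2 + (207/671)^2*(γ45)^2 = 1600/301401*(+1) + 400/301401*(+1) + 20164/4052169*(+1) + 11881/36469521*(+1) + 6400/301401*(-1) + 9604/4052169*(-1) + 3418801/36469521*(-1) + 55225/4052169*(-1) + 5221225/145878084*(-1) + 42849/450241*(-1) = -1/4 (each basis 2-blade squares to minus the product of its generators' squares); cross terms between blades sharing an index anticommute and cancel; the commuting (index-disjoint) pairs give grade-4 terms 2*c*c'*(blade product), which cancel blade by blade — γ1234: 18800/1105137 + 3920/1105137 - 22720/1105137 = 0; γ1235: 91400/3315411 - 73960/3315411 - 17440/3315411 = 0; γ1245: 1840/40931 - 525116/12156507 - 21364/12156507 = 0; γ1345: 920/40931 - 324470/12156507 + 51230/12156507 = 0; γ2345: -3680/40931 + 223930/12156507 + 869030/12156507 = 0 — confirming B is simple. So B^2 = -1/4.
B^2 = -1/4 — circular case — the even/odd split gives cos and sin: l = 1/2, alpha*l = pi/6, so exp(alpha B) = cos(pi/6) + (sin(pi/6)/(1/2))*B = sqrt(3)/2 + (1)*B.
Answer: sqrt(3)/2 + 40/549*γ12 + 20/549*γ13 + 142/2013*γ14 + 109/6039*γ15 - 80/549*γ23 - 98/2013*γ24 + 1849/6039*γ25 + 235/2013*γ34 + 2285/12078*γ35 + 207/671*γ45


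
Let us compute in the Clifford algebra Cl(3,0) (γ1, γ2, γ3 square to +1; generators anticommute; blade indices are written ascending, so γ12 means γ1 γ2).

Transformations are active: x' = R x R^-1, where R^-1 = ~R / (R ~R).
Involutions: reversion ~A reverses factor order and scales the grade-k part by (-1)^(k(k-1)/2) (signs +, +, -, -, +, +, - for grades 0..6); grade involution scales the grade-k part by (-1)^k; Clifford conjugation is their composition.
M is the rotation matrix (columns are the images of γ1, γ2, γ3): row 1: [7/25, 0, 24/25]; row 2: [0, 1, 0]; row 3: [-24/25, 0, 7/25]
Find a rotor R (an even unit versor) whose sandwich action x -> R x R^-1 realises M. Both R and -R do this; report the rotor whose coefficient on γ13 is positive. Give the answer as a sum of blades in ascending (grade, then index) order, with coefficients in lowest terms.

Method: write R = a + b12*γ12 + b13*γ13 + b23*γ23 with a^2 + b12^2 + b13^2 + b23^2 = 1 (so R^-1 = ~R). Expanding the columns R e_j ~R gives tr M = 4a^2 - 1 and, from the antisymmetric part, M21 - M12 = -4a*b12, M13 - M31 = 4a*b13, M32 - M23 = -4a*b23.
Here tr M = 39/25, so a^2 = (1 + tr M)/4 = 16/25 and a = ±4/5. Taking a = 4/5: M21 - M12 = 0, M13 - M31 = 48/25, M32 - M23 = 0, giving b12 = 0, b13 = 3/5, b23 = 0, i.e. R = 4/5 + 3/5*γ13.
Its γ13 coefficient is already positive.
Answer: 4/5 + 3/5*γ13. Key observation: the double cover Spin(3) -> SO(3) sends R and -R to the same matrix (trace 39/25 here), so the stated sign of the γ13 coefficient is what selects one sheet.


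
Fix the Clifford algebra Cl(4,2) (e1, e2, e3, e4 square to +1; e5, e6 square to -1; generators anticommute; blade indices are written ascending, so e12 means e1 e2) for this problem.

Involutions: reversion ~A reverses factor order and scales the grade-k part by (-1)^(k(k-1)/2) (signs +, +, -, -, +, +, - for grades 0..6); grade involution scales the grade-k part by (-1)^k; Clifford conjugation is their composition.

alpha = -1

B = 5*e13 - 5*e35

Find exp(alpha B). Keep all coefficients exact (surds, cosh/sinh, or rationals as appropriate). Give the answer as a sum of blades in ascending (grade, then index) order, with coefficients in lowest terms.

B^2 term by term: the squares give (5)^2*(e13)^2 + (-5)^2*(e35)^2 = 25*(-1) + 25*(+1) = 0 (each basis 2-blade squares to minus the product of its generators' squares); cross terms between blades sharing an index anticommute and cancel. So B^2 = 0.
B^2 = 0, so the series truncates immediately: exp(alpha B) = 1 + alpha B (parabolic case).
Answer: 1 - 5*e13 + 5*e35


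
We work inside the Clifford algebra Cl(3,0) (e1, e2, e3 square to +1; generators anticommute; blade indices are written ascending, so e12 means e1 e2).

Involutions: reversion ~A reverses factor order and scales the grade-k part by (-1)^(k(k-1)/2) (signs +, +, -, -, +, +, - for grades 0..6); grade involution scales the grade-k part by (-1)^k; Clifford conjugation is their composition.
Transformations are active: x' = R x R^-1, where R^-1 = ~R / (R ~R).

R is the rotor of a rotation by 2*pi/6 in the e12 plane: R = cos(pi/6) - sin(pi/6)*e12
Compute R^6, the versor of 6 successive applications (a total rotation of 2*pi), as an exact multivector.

Because a rotor carries half the rotation angle, composing 6 copies of this e12-plane rotor multiplies the phase: 6*(pi/6) = pi, hence R^6 = cos(pi) - sin(pi)*e12.
cos(pi) = -1 and sin(pi) = 0, so R^6 = -1. The total rotation 2*pi is 1 full turn, so every vector returns to itself, yet the rotor is -1, on the OTHER sheet of the double cover (an odd number of 2*pi turns).
Answer: -1


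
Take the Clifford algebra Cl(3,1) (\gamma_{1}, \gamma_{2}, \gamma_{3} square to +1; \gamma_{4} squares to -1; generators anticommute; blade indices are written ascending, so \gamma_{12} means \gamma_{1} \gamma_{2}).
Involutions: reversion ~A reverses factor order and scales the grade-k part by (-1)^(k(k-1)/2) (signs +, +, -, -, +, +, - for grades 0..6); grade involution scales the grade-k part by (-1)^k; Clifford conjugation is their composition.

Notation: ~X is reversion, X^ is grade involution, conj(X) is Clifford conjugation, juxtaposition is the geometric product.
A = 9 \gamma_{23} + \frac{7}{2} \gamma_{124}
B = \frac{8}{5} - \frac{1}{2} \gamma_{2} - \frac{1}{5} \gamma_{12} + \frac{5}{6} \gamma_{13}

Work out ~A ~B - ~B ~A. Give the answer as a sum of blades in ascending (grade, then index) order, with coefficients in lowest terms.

first term: -\frac{9}{2} \gamma_{3} + \frac{7}{10} \gamma_{4} + \frac{15}{2} \gamma_{12} + \frac{9}{5} \gamma_{13} - \frac{7}{4} \gamma_{14} - \frac{72}{5} \gamma_{23} - \frac{28}{5} \gamma_{124} - \frac{35}{12} \gamma_{234}
second term: \frac{9}{2} \gamma_{3} + \frac{7}{10} \gamma_{4} - \frac{15}{2} \gamma_{12} - \frac{9}{5} \gamma_{13} - \frac{7}{4} \gamma_{14} - \frac{72}{5} \gamma_{23} - \frac{28}{5} \gamma_{124} + \frac{35}{12} \gamma_{234}
Answer: -9 \gamma_{3} + 15 \gamma_{12} + \frac{18}{5} \gamma_{13} - \frac{35}{6} \gamma_{234}


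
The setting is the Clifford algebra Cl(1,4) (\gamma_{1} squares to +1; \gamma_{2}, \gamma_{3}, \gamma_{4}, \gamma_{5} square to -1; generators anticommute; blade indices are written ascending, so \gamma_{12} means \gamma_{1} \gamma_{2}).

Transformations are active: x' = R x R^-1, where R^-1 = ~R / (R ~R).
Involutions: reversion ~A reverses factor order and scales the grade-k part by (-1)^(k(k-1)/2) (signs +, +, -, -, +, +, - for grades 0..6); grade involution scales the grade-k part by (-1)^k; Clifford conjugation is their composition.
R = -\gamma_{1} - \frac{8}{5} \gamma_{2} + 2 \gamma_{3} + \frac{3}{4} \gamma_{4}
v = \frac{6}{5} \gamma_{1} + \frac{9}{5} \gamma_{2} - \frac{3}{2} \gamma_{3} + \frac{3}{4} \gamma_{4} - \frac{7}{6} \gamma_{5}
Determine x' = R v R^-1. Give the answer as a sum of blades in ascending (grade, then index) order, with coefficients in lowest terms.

~R = -\gamma_{1} - \frac{8}{5} \gamma_{2} + 2 \gamma_{3} + \frac{3}{4} \gamma_{4}, and R ~R = -\frac{2449}{400}, so R^-1 = ~R / (-\frac{2449}{400}).
R v = \frac{1647}{400} + \frac{3}{25} \gamma_{12} - \frac{9}{10} \gamma_{13} - \frac{33}{20} \gamma_{14} + \frac{7}{6} \gamma_{15} - \frac{6}{5} \gamma_{23} - \frac{51}{20} \gamma_{24} + \frac{28}{15} \gamma_{25} + \frac{21}{8} \gamma_{34} - \frac{7}{3} \gamma_{35} - \frac{7}{8} \gamma_{45}
Answer: \frac{1776}{12245} \gamma_{1} + \frac{4311}{12245} \gamma_{2} - \frac{5829}{4898} \gamma_{3} - \frac{17229}{9796} \gamma_{4} + \frac{7}{6} \gamma_{5}


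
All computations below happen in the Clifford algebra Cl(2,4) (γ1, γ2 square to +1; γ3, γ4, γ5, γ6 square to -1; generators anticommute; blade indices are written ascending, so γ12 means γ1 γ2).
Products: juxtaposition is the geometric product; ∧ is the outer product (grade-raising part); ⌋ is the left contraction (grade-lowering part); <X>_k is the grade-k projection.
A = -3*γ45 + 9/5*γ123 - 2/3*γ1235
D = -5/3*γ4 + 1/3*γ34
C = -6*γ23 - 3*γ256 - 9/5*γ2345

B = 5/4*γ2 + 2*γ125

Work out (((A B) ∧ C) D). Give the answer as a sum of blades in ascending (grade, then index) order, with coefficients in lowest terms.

step 1: -4/3*γ3 - 9/4*γ13 - 18/5*γ35 + 6*γ124 - 5/6*γ135 - 15/4*γ245
step 2: -4*γ2356 - 27/4*γ12356
step 3: 4/3*γ2456 + 9/4*γ12456 + 20/3*γ23456 + 45/4*γ123456
Answer: 4/3*γ2456 + 9/4*γ12456 + 20/3*γ23456 + 45/4*γ123456


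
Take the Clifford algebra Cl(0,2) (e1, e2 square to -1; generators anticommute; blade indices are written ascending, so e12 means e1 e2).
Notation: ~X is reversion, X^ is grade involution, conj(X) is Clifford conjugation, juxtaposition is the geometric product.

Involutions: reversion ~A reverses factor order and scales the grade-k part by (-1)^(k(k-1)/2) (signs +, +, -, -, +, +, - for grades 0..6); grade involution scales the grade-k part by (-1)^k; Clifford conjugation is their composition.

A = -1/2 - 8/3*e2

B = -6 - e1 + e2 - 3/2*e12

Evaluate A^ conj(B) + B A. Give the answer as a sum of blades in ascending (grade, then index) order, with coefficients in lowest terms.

first term: 17/3 + 7/2*e1 - 31/2*e2 - 41/12*e12
second term: 17/3 - 7/2*e1 + 31/2*e2 + 41/12*e12
Answer: 34/3


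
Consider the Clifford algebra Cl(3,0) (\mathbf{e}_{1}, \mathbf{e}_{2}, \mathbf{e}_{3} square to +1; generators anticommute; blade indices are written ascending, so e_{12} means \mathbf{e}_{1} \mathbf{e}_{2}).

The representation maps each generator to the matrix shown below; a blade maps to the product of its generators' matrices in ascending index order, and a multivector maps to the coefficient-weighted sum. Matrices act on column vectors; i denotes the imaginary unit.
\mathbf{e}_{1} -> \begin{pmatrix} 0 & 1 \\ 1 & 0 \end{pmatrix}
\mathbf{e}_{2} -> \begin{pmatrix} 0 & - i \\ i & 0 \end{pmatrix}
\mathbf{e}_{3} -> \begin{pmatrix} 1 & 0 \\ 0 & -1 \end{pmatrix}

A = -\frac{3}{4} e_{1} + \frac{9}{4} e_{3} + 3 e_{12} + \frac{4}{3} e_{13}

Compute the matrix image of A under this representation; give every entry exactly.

Bivector images (products of the table entries): rho(e_{12}) = rho(\mathbf{e}_{1})rho(\mathbf{e}_{2}) = \begin{pmatrix} i & 0 \\ 0 & - i \end{pmatrix}; rho(e_{13}) = rho(\mathbf{e}_{1})rho(\mathbf{e}_{3}) = \begin{pmatrix} 0 & -1 \\ 1 & 0 \end{pmatrix}.
M = (-\frac{3}{4})*rho(e_{1}) + (\frac{9}{4})*rho(e_{3}) + (3)*rho(e_{12}) + (\frac{4}{3})*rho(e_{13}), summed entrywise:
Answer: \begin{pmatrix} \frac{9}{4} + 3 i & - \frac{25}{12} \\ \frac{7}{12} & - \frac{9}{4} - 3 i \end{pmatrix}


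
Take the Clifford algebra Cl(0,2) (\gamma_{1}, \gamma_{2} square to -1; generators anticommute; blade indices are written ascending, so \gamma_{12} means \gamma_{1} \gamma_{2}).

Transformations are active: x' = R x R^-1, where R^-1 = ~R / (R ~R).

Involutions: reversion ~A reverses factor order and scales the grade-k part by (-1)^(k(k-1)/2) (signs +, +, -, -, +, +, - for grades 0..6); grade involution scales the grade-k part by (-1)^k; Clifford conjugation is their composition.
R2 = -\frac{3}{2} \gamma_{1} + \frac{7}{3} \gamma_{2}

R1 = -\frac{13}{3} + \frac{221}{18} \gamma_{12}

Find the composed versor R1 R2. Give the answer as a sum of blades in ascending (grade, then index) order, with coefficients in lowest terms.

Distribute over the terms of R1 (each basis-blade product reordered to ascending indices, repeated generators contracted through their squares):
(-\frac{13}{3}) R2 = \frac{13}{2} \gamma_{1} - \frac{91}{9} \gamma_{2}
(\frac{221}{18} \gamma_{12}) R2 = -\frac{1547}{54} \gamma_{1} - \frac{221}{12} \gamma_{2}
Summing the partial products and collecting blades:
Answer: -\frac{598}{27} \gamma_{1} - \frac{1027}{36} \gamma_{2}


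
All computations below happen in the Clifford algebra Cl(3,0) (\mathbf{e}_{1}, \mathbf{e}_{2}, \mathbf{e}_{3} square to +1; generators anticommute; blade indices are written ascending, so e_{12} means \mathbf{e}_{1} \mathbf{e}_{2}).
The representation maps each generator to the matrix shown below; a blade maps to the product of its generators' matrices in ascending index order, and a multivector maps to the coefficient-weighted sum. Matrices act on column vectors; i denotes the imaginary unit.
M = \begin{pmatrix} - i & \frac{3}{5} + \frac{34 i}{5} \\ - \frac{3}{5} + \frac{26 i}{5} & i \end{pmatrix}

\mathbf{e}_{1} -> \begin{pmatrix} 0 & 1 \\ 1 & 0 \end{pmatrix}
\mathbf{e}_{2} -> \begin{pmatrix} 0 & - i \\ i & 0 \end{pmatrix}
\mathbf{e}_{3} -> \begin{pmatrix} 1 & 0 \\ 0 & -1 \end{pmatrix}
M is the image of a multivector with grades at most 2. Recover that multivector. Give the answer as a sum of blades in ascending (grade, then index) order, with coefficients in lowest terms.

Method: 1, rho(e_{1}), rho(e_{2}), rho(e_{3}) form a trace-orthogonal basis of the 2x2 complex matrices (tr(X Y) = 2 if X = Y, else 0), so M = m0*1 + m1*rho(e_{1}) + m2*rho(e_{2}) + m3*rho(e_{3}) with m0 = tr(M)/2 = 0, m1 = tr(M rho(e_{1}))/2 = 6 i, m2 = tr(M rho(e_{2}))/2 = - \frac{4}{5} + \frac{3 i}{5}, m3 = tr(M rho(e_{3}))/2 = - i.
Multiplying table entries, the bivector images are rho(e_{12}) = i*rho(e_{3}), rho(e_{13}) = -i*rho(e_{2}), rho(e_{23}) = i*rho(e_{1}); with real blade coefficients the real parts of m0..m3 are the coefficients of 1, e_{1}, e_{2}, e_{3} and the imaginary parts give the bivectors (e_{23}: Im m1, e_{13}: -Im m2, e_{12}: Im m3).
Answer: -\frac{4}{5} e_{2} - e_{12} - \frac{3}{5} e_{13} + 6 e_{23}


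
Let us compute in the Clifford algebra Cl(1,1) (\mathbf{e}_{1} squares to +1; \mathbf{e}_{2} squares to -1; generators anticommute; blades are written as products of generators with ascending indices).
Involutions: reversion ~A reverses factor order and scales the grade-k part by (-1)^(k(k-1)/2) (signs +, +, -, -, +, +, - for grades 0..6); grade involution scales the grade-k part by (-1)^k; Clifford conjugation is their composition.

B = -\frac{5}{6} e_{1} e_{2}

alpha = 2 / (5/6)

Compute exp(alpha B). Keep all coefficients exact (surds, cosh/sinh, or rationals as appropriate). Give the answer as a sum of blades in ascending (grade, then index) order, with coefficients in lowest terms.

B^2 = (-\frac{5}{6})^2*(e_{1} e_{2})^2 = \frac{25}{36}*(+1) = \frac{25}{36} (a basis 2-blade squares to minus the product of its generators' squares).
B^2 = \frac{25}{36} — a positive square means the series sums to a boost: l = \frac{5}{6}, alpha*l = 2, so exp(alpha B) = cosh(2) + (sinh(2)/(\frac{5}{6}))*B = \cosh{\left(2 \right)} + (\frac{6 \sinh{\left(2 \right)}}{5})*B.
Answer: \cosh{\left(2 \right)} - \sinh{\left(2 \right)} e_{1} e_{2}


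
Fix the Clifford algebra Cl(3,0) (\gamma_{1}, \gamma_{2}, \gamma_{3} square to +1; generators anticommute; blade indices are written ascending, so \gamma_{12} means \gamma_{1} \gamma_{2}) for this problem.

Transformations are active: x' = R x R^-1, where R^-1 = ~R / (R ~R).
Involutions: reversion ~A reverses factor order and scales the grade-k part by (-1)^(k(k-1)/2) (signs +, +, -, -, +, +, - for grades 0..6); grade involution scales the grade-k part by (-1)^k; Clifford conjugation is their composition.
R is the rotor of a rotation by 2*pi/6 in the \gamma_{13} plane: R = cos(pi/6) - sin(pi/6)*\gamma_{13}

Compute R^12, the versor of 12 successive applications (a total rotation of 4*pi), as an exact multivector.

Half-angle bookkeeping: 12 applications in \gamma_{13} add up to rotor phase 12*pi/6 = 2 \pi, so R^12 = cos(2 \pi) - sin(2 \pi)*\gamma_{13}.
cos(2 \pi) = 1 and sin(2 \pi) = 0, so R^12 = 1. The total rotation 4*pi is 2 full turns, so every vector returns to itself, yet the rotor is +1, back on the identity sheet (an even number of 2*pi turns).
Answer: 1


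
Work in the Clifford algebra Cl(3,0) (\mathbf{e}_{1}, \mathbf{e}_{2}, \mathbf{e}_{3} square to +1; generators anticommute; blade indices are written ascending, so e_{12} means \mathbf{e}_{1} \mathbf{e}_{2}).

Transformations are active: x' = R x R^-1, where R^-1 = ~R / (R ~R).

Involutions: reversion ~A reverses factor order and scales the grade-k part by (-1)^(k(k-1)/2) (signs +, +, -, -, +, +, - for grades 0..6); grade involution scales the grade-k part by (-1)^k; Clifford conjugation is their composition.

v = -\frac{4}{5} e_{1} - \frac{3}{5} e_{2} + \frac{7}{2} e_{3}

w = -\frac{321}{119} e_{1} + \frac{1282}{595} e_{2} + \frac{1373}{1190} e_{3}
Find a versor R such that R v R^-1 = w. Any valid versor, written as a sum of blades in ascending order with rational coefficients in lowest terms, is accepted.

R = v + w = -\frac{2081}{595} e_{1} + \frac{185}{119} e_{2} + \frac{2769}{595} e_{3} works: the equal norms (\frac{53}{4}) guarantee its sandwich swaps v into w.
Answer: -\frac{2081}{595} e_{1} + \frac{185}{119} e_{2} + \frac{2769}{595} e_{3}


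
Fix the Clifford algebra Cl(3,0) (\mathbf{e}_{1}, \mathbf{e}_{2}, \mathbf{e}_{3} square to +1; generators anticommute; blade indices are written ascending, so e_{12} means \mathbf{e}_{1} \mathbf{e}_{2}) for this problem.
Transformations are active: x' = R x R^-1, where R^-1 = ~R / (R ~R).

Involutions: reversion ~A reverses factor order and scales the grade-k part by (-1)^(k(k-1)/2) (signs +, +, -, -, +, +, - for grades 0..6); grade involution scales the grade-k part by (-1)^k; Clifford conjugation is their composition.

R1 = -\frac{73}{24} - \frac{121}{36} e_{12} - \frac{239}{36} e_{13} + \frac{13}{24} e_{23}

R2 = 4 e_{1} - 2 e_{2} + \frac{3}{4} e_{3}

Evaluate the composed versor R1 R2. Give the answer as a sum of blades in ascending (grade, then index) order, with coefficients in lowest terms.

Distribute over the terms of R2 (each basis-blade product reordered to ascending indices, repeated generators contracted through their squares):
R1 (4 e_{1}) = -\frac{73}{6} e_{1} + \frac{121}{9} e_{2} + \frac{239}{9} e_{3} + \frac{13}{6} e_{123}
R1 (-2 e_{2}) = \frac{121}{18} e_{1} + \frac{73}{12} e_{2} + \frac{13}{12} e_{3} - \frac{239}{18} e_{123}
R1 (\frac{3}{4} e_{3}) = -\frac{239}{48} e_{1} + \frac{13}{32} e_{2} - \frac{73}{32} e_{3} - \frac{121}{48} e_{123}
Summing the partial products and collecting blades:
Answer: -\frac{1501}{144} e_{1} + \frac{5741}{288} e_{2} + \frac{7303}{288} e_{3} - \frac{1963}{144} e_{123}


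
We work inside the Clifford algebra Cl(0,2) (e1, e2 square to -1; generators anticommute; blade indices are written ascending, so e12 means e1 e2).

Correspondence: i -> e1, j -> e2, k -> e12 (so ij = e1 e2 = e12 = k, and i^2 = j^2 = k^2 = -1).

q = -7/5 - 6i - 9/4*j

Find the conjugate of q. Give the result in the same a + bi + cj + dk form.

In blades: q = -7/5 - 6*e1 - 9/4*e2.
Conjugation here is Clifford conjugation: the scalar is fixed and the grade-1 and grade-2 blades all flip sign, giving -7/5 + 6*e1 + 9/4*e2; translating back:
Answer: -7/5 + 6i + 9/4*j


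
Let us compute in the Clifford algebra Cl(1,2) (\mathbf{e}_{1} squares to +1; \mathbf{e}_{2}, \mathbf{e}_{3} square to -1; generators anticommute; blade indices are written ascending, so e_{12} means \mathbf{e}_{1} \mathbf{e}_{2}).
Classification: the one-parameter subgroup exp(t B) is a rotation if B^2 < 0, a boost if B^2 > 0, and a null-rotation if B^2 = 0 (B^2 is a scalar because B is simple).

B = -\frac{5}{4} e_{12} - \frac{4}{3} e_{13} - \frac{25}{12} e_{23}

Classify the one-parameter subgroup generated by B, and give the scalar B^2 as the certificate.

B^2 term by term: the squares give (-\frac{5}{4})^2*(e_{12})^2 + (-\frac{4}{3})^2*(e_{13})^2 + (-\frac{25}{12})^2*(e_{23})^2 = \frac{25}{16}*(+1) + \frac{16}{9}*(+1) + \frac{625}{144}*(-1) = -1 (each basis 2-blade squares to minus the product of its generators' squares); cross terms between blades sharing an index anticommute and cancel. So B^2 = -1.
Answer: rotation, certificate B^2 = -1. One invariant decides it: the square -1 survives every conjugation, and its sign is exactly the classification.


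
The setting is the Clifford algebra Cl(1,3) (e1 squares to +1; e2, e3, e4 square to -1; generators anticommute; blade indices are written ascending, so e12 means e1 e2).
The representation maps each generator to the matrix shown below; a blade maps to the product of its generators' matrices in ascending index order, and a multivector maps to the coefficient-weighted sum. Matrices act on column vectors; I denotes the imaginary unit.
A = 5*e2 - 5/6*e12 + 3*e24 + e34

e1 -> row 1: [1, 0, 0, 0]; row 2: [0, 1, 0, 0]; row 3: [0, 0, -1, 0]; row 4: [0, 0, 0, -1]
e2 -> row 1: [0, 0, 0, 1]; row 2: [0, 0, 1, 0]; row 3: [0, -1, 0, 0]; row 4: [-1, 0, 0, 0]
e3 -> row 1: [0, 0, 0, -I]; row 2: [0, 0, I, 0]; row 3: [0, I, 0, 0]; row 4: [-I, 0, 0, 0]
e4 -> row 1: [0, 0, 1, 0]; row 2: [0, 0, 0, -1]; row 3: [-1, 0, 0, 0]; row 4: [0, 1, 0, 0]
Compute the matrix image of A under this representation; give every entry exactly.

Bivector images (products of the table entries): rho(e12) = rho(e1)rho(e2) = row 1: [0, 0, 0, 1]; row 2: [0, 0, 1, 0]; row 3: [0, 1, 0, 0]; row 4: [1, 0, 0, 0]; rho(e24) = rho(e2)rho(e4) = row 1: [0, 1, 0, 0]; row 2: [-1, 0, 0, 0]; row 3: [0, 0, 0, 1]; row 4: [0, 0, -1, 0]; rho(e34) = rho(e3)rho(e4) = row 1: [0, -I, 0, 0]; row 2: [-I, 0, 0, 0]; row 3: [0, 0, 0, -I]; row 4: [0, 0, -I, 0].
M = (5)*rho(e2) + (-5/6)*rho(e12) + (3)*rho(e24) + (1)*rho(e34), summed entrywise:
Answer: row 1: [0, 3 - I, 0, 25/6]; row 2: [-3 - I, 0, 25/6, 0]; row 3: [0, -35/6, 0, 3 - I]; row 4: [-35/6, 0, -3 - I, 0]


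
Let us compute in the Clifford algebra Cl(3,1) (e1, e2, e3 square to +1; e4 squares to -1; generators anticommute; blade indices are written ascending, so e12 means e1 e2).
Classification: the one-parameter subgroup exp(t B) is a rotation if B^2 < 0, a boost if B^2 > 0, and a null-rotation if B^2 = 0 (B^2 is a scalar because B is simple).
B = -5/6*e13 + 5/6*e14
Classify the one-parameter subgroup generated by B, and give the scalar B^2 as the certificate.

B^2 term by term: the squares give (-5/6)^2*(e13)^2 + (5/6)^2*(e14)^2 = 25/36*(-1) + 25/36*(+1) = 0 (each basis 2-blade squares to minus the product of its generators' squares); cross terms between blades sharing an index anticommute and cancel. So B^2 = 0.
Answer: null-rotation, certificate B^2 = 0. B^2 = 0 is basis-independent, so its sign is the whole story.


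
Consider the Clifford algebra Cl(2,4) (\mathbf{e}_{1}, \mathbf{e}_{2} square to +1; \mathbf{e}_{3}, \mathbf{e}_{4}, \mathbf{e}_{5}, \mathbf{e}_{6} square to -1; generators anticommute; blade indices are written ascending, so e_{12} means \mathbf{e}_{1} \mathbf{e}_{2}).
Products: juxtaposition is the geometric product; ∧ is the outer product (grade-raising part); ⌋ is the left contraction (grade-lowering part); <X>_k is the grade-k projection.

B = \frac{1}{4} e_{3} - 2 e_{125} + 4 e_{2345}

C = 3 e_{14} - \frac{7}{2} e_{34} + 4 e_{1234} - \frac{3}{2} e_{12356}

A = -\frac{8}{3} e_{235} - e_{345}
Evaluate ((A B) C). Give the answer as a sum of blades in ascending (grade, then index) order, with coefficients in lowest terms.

step 1: 4 e_{2} - \frac{32}{3} e_{4} + \frac{16}{3} e_{13} - \frac{2}{3} e_{25} + \frac{1}{4} e_{45} - 2 e_{1234}
step 2: -8 - 32 e_{1} + \frac{112}{3} e_{3} - 7 e_{12} + \frac{56}{3} e_{14} + \frac{3}{4} e_{15} - 6 e_{23} - \frac{64}{3} e_{24} - 16 e_{34} - \frac{7}{8} e_{35} - \frac{128}{3} e_{123} - 12 e_{124} - 16 e_{134} - e_{136} - 14 e_{234} + 8 e_{256} - 3 e_{456} + e_{1235} + 2 e_{1245} + \frac{8}{3} e_{1345} + 6 e_{1356} + \frac{7}{3} e_{2345} + \frac{3}{8} e_{12346} - 16 e_{123456}
Answer: -8 - 32 e_{1} + \frac{112}{3} e_{3} - 7 e_{12} + \frac{56}{3} e_{14} + \frac{3}{4} e_{15} - 6 e_{23} - \frac{64}{3} e_{24} - 16 e_{34} - \frac{7}{8} e_{35} - \frac{128}{3} e_{123} - 12 e_{124} - 16 e_{134} - e_{136} - 14 e_{234} + 8 e_{256} - 3 e_{456} + e_{1235} + 2 e_{1245} + \frac{8}{3} e_{1345} + 6 e_{1356} + \frac{7}{3} e_{2345} + \frac{3}{8} e_{12346} - 16 e_{123456}
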